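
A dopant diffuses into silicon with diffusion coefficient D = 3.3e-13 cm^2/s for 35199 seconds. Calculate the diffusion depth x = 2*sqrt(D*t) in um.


Step 1: Compute D*t = 3.3e-13 * 35199 = 1.161567e-08 cm^2
Step 2: sqrt(D*t) = 1.07776e-04 cm
Step 3: x = 2 * 1.07776e-04 cm = 2.15552e-04 cm
Step 4: Convert to um (1 cm = 1e4 um): x = 2.156 um


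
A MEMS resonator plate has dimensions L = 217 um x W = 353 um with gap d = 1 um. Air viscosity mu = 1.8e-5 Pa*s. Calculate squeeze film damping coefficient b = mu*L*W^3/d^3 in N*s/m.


Step 1: Convert to SI.
L = 217e-6 m, W = 353e-6 m, d = 1e-6 m
Step 2: W^3 = (353e-6)^3 = 4.40e-11 m^3
Step 3: d^3 = (1e-6)^3 = 1.00e-18 m^3
Step 4: b = 1.8e-5 * 217e-6 * 4.40e-11 / 1.00e-18
b = 1.72e-01 N*s/m


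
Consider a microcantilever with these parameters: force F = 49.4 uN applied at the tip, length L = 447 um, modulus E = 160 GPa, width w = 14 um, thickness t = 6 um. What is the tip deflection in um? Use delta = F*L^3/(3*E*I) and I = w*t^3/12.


Step 1: Calculate the second moment of area.
I = w * t^3 / 12 = 14 * 6^3 / 12 = 252.0 um^4
Step 2: Convert E to consistent units (1 GPa = 1000 uN/um^2).
E = 160 GPa = 160000 uN/um^2
Step 3: Calculate tip deflection.
delta = F * L^3 / (3 * E * I)
delta = 49.4 * 447^3 / (3 * 160000 * 252.0)
delta = 36.476 um


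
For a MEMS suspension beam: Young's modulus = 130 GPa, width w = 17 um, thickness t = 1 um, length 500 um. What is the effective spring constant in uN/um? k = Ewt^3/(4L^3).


Step 1: Convert E to consistent units (1 GPa = 1000 uN/um^2).
E = 130 GPa = 130000 uN/um^2
Step 2: Compute t^3 = 1^3 = 1
Step 3: Compute L^3 = 500^3 = 125000000
Step 4: k = 130000 * 17 * 1 / (4 * 125000000)
k = 0.0044 uN/um


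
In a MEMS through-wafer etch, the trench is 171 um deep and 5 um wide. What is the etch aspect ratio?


Step 1: AR = depth / width
Step 2: AR = 171 / 5
AR = 34.2


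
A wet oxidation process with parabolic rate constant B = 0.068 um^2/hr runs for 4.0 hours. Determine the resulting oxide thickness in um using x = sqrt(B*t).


Step 1: Compute B*t = 0.068 * 4.0 = 0.272
Step 2: x = sqrt(0.272)
x = 0.522 um


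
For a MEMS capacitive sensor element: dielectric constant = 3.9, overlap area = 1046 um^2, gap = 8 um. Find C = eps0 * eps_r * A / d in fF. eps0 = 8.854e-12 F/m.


Step 1: Convert area to m^2: A = 1046e-12 m^2
Step 2: Convert gap to m: d = 8e-6 m
Step 3: C = eps0 * eps_r * A / d
C = 8.854e-12 * 3.9 * 1046e-12 / 8e-6
Step 4: Convert to fF (multiply by 1e15).
C = 4.51 fF


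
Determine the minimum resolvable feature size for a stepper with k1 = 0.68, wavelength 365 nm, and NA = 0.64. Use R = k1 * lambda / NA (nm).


Step 1: Identify values: k1 = 0.68, lambda = 365 nm, NA = 0.64
Step 2: R = k1 * lambda / NA
R = 0.68 * 365 / 0.64
R = 387.8 nm


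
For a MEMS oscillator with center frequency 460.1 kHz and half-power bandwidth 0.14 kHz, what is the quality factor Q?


Step 1: Q = f0 / bandwidth
Step 2: Q = 460.1 / 0.14
Q = 3286.4


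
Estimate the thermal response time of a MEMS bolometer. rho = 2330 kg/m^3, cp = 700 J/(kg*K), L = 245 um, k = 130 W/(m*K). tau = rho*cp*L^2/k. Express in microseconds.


Step 1: Convert L to m: L = 245e-6 m
Step 2: L^2 = (245e-6)^2 = 6.0025e-08 m^2
Step 3: tau = 2330 * 700 * 6.0025e-08 / 130 = 7.5308288e-04 s
Step 4: Convert to microseconds (multiply by 1e6).
tau = 753.083 us


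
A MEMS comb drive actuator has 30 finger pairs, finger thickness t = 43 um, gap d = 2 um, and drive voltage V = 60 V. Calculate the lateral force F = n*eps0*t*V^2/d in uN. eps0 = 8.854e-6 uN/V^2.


Step 1: Parameters: n=30, eps0=8.854e-6 uN/V^2, t=43 um, V=60 V, d=2 um
Step 2: V^2 = 3600
Step 3: F = 30 * 8.854e-6 * 43 * 3600 / 2
F = 20.559 uN


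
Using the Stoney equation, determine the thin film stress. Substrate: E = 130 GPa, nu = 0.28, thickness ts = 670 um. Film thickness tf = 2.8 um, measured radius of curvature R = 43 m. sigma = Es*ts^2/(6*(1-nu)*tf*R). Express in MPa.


Step 1: Compute numerator: Es * ts^2 = 130 * 670^2 = 58357000 (GPa*um^2)
Step 2: Compute denominator (R in um): 6*(1-nu)*tf*R = 6*0.72*2.8*43e6 = 520128000.0 (um^2)
Step 3: sigma (GPa) = 58357000 / 520128000.0 = 1.12197e-01 GPa
Step 4: Convert to MPa (x1000): sigma = 112.2 MPa


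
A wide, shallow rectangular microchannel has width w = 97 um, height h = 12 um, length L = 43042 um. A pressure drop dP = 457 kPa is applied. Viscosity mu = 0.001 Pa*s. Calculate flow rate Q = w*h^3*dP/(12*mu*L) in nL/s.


Step 1: Convert all dimensions to SI (meters).
w = 97e-6 m, h = 12e-6 m, L = 43042e-6 m, dP = 457e3 Pa
Step 2: Q = w * h^3 * dP / (12 * mu * L)
Q = 97e-6 * (12e-6)^3 * 457e3 / (12 * 0.001 * 43042e-6) = 1.4830575e-10 m^3/s
Step 3: Convert Q from m^3/s to nL/s (1 m^3 = 1e12 nL, so multiply by 1e12).
Q = 148.306 nL/s


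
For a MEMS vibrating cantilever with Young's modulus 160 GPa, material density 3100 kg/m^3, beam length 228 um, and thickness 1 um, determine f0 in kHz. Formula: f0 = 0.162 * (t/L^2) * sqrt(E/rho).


Step 1: Convert units to SI.
t_SI = 1e-6 m, L_SI = 228e-6 m
Step 2: Calculate sqrt(E/rho).
sqrt(160e9 / 3100) = 7184.21 m/s
Step 3: Compute f0.
f0 = 0.162 * 1e-6 / (228e-6)^2 * 7184.21 = 22388.5 Hz = 22.39 kHz


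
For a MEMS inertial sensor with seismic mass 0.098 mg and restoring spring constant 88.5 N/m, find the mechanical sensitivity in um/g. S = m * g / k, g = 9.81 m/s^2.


Step 1: Convert mass: m = 0.098 mg = 9.80e-08 kg
Step 2: S = m * g / k = 9.80e-08 * 9.81 / 88.5
Step 3: S = 1.09e-08 m/g
Step 4: Convert to um/g: S = 0.011 um/g


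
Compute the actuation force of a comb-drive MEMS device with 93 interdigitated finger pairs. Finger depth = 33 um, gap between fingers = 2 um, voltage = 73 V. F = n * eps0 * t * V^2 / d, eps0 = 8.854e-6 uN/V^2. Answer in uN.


Step 1: Parameters: n=93, eps0=8.854e-6 uN/V^2, t=33 um, V=73 V, d=2 um
Step 2: V^2 = 5329
Step 3: F = 93 * 8.854e-6 * 33 * 5329 / 2
F = 72.402 uN


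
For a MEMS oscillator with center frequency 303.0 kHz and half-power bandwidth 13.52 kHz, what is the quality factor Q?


Step 1: Q = f0 / bandwidth
Step 2: Q = 303.0 / 13.52
Q = 22.4


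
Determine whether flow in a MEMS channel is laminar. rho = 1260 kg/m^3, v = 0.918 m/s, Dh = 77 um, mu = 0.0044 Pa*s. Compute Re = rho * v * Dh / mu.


Step 1: Convert Dh to meters: Dh = 77e-6 m
Step 2: Re = rho * v * Dh / mu
Re = 1260 * 0.918 * 77e-6 / 0.0044
Re = 20.242
Since Re = 20.242 is below ~2300, the flow is laminar.


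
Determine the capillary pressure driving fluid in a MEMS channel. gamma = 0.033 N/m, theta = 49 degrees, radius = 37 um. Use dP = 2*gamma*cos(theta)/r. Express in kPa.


Step 1: cos(49 deg) = 0.6561
Step 2: Convert r to m: r = 37e-6 m
Step 3: dP = 2 * 0.033 * 0.6561 / 37e-6 = 1170.3 Pa
Step 4: Convert Pa to kPa (divide by 1000).
dP = 1.17 kPa


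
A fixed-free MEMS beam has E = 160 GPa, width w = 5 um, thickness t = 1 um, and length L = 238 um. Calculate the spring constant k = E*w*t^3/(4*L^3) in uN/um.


Step 1: Convert E to consistent units (1 GPa = 1000 uN/um^2).
E = 160 GPa = 160000 uN/um^2
Step 2: Compute t^3 = 1^3 = 1
Step 3: Compute L^3 = 238^3 = 13481272
Step 4: k = 160000 * 5 * 1 / (4 * 13481272)
k = 0.0148 uN/um


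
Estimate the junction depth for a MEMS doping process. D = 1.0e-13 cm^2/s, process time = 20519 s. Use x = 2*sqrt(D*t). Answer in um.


Step 1: Compute D*t = 1.0e-13 * 20519 = 2.0519e-09 cm^2
Step 2: sqrt(D*t) = 4.5298e-05 cm
Step 3: x = 2 * 4.5298e-05 cm = 9.0596e-05 cm
Step 4: Convert to um (1 cm = 1e4 um): x = 0.906 um


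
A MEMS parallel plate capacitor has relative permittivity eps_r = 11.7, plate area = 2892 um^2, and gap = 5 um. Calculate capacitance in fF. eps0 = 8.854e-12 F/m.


Step 1: Convert area to m^2: A = 2892e-12 m^2
Step 2: Convert gap to m: d = 5e-6 m
Step 3: C = eps0 * eps_r * A / d
C = 8.854e-12 * 11.7 * 2892e-12 / 5e-6
Step 4: Convert to fF (multiply by 1e15).
C = 59.92 fF


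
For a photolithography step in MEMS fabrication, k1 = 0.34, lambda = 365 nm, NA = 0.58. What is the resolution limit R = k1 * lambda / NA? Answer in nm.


Step 1: Identify values: k1 = 0.34, lambda = 365 nm, NA = 0.58
Step 2: R = k1 * lambda / NA
R = 0.34 * 365 / 0.58
R = 214.0 nm


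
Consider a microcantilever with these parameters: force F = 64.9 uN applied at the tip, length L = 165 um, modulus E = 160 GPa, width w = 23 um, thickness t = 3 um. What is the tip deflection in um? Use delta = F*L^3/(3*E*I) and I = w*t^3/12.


Step 1: Calculate the second moment of area.
I = w * t^3 / 12 = 23 * 3^3 / 12 = 51.75 um^4
Step 2: Convert E to consistent units (1 GPa = 1000 uN/um^2).
E = 160 GPa = 160000 uN/um^2
Step 3: Calculate tip deflection.
delta = F * L^3 / (3 * E * I)
delta = 64.9 * 165^3 / (3 * 160000 * 51.75)
delta = 11.7367 um


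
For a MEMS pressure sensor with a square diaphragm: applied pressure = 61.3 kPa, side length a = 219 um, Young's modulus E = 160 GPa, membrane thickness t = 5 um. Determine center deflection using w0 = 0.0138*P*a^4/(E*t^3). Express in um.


Step 1: Convert pressure to compatible units (E is in GPa, so P in GPa).
P = 61.3 kPa = 61.3e-6 GPa
Step 2: Compute numerator: 0.0138 * P * a^4.
a^4 = 219^4 = 2300257521
numerator = 0.0138 * 61.3e-6 * 2300257521 = 1.9459e+03
Step 3: Compute denominator: E * t^3 = 160 * 5^3 = 20000
Step 4: w0 = numerator / denominator = 1.9459e+03 / 20000 = 0.0973 um


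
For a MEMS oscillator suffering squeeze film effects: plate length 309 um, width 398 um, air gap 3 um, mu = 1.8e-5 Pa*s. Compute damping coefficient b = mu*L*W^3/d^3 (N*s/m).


Step 1: Convert to SI.
L = 309e-6 m, W = 398e-6 m, d = 3e-6 m
Step 2: W^3 = (398e-6)^3 = 6.30e-11 m^3
Step 3: d^3 = (3e-6)^3 = 2.70e-17 m^3
Step 4: b = 1.8e-5 * 309e-6 * 6.30e-11 / 2.70e-17
b = 1.30e-02 N*s/m


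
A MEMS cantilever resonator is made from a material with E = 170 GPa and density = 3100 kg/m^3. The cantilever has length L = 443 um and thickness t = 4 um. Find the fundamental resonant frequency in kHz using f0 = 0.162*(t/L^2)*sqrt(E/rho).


Step 1: Convert units to SI.
t_SI = 4e-6 m, L_SI = 443e-6 m
Step 2: Calculate sqrt(E/rho).
sqrt(170e9 / 3100) = 7405.32 m/s
Step 3: Compute f0.
f0 = 0.162 * 4e-6 / (443e-6)^2 * 7405.32 = 24451.8 Hz = 24.45 kHz


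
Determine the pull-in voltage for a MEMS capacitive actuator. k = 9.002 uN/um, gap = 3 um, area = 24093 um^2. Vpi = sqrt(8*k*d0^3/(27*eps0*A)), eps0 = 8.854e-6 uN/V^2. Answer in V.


Step 1: Compute numerator: 8 * k * d0^3 = 8 * 9.002 * 3^3 = 1944.432
Step 2: Compute denominator: 27 * eps0 * A = 27 * 8.854e-6 * 24093 = 5.759624
Step 3: Vpi = sqrt(1944.432 / 5.759624)
Vpi = 18.37 V


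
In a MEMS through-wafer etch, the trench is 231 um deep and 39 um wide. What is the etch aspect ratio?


Step 1: AR = depth / width
Step 2: AR = 231 / 39
AR = 5.9


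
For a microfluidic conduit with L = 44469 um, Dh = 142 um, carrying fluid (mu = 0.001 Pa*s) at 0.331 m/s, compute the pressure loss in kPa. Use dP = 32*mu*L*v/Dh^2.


Step 1: Convert to SI: L = 44469e-6 m, Dh = 142e-6 m
Step 2: dP = 32 * 0.001 * 44469e-6 * 0.331 / (142e-6)^2
Step 3: dP = 23359.24 Pa
Step 4: Convert to kPa: dP = 23.36 kPa


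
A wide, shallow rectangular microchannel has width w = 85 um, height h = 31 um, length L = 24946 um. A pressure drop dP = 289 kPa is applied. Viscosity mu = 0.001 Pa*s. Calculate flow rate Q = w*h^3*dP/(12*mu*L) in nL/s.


Step 1: Convert all dimensions to SI (meters).
w = 85e-6 m, h = 31e-6 m, L = 24946e-6 m, dP = 289e3 Pa
Step 2: Q = w * h^3 * dP / (12 * mu * L)
Q = 85e-6 * (31e-6)^3 * 289e3 / (12 * 0.001 * 24946e-6) = 2.44466686e-09 m^3/s
Step 3: Convert Q from m^3/s to nL/s (1 m^3 = 1e12 nL, so multiply by 1e12).
Q = 2444.667 nL/s


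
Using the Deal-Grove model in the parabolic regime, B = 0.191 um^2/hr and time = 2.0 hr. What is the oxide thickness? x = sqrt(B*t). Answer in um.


Step 1: Compute B*t = 0.191 * 2.0 = 0.382
Step 2: x = sqrt(0.382)
x = 0.618 um


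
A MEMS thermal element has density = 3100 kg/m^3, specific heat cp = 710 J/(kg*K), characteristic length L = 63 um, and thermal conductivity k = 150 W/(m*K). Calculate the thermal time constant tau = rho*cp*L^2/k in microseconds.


Step 1: Convert L to m: L = 63e-6 m
Step 2: L^2 = (63e-6)^2 = 3.969e-09 m^2
Step 3: tau = 3100 * 710 * 3.969e-09 / 150 = 5.823846e-05 s
Step 4: Convert to microseconds (multiply by 1e6).
tau = 58.238 us


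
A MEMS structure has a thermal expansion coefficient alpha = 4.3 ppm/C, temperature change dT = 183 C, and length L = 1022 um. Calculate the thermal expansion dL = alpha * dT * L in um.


Step 1: Convert CTE: alpha = 4.3 ppm/C = 4.3e-6 /C
Step 2: dL = 4.3e-6 * 183 * 1022
dL = 0.8042 um


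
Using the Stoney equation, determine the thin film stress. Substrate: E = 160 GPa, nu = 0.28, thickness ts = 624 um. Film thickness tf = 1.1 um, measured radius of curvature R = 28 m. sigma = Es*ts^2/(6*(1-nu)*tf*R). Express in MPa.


Step 1: Compute numerator: Es * ts^2 = 160 * 624^2 = 62300160 (GPa*um^2)
Step 2: Compute denominator (R in um): 6*(1-nu)*tf*R = 6*0.72*1.1*28e6 = 133056000.0 (um^2)
Step 3: sigma (GPa) = 62300160 / 133056000.0 = 4.68225e-01 GPa
Step 4: Convert to MPa (x1000): sigma = 468.2 MPa


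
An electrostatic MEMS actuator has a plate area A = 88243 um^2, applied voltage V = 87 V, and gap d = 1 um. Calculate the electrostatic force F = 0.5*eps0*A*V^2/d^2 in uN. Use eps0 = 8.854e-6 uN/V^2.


Step 1: Identify parameters.
eps0 = 8.854e-6 uN/V^2, A = 88243 um^2, V = 87 V, d = 1 um
Step 2: Compute V^2 = 87^2 = 7569
Step 3: Compute d^2 = 1^2 = 1
Step 4: F = 0.5 * 8.854e-6 * 88243 * 7569 / 1
F = 2956.843 uN


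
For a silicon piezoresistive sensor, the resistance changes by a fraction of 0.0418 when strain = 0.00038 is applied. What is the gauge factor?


Step 1: Identify values.
dR/R = 0.0418, strain = 0.00038
Step 2: GF = (dR/R) / strain = 0.0418 / 0.00038
GF = 110.0


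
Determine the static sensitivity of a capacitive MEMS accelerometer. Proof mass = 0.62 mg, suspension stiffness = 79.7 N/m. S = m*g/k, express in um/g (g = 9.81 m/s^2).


Step 1: Convert mass: m = 0.62 mg = 6.20e-07 kg
Step 2: S = m * g / k = 6.20e-07 * 9.81 / 79.7
Step 3: S = 7.63e-08 m/g
Step 4: Convert to um/g: S = 0.076 um/g


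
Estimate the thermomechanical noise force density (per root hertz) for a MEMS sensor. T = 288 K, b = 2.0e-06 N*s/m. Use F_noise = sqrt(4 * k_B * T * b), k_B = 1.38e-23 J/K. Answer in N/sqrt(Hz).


Step 1: Compute 4 * k_B * T * b
= 4 * 1.38e-23 * 288 * 2.0e-06
= 3.1795e-26 N^2/Hz
Step 2: F_noise = sqrt(3.1795e-26)
F_noise = 1.78e-13 N/sqrt(Hz)


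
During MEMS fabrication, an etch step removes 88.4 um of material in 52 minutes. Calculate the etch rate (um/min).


Step 1: Etch rate = depth / time
Step 2: rate = 88.4 / 52
rate = 1.7 um/min


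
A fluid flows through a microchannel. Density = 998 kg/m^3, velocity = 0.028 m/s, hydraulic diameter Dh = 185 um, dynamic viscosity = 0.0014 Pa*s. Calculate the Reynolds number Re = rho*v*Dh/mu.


Step 1: Convert Dh to meters: Dh = 185e-6 m
Step 2: Re = rho * v * Dh / mu
Re = 998 * 0.028 * 185e-6 / 0.0014
Re = 3.693


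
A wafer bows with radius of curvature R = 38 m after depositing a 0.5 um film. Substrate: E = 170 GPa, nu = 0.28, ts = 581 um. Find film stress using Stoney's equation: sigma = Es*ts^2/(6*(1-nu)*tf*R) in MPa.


Step 1: Compute numerator: Es * ts^2 = 170 * 581^2 = 57385370 (GPa*um^2)
Step 2: Compute denominator (R in um): 6*(1-nu)*tf*R = 6*0.72*0.5*38e6 = 82080000.0 (um^2)
Step 3: sigma (GPa) = 57385370 / 82080000.0 = 6.99139e-01 GPa
Step 4: Convert to MPa (x1000): sigma = 699.1 MPa


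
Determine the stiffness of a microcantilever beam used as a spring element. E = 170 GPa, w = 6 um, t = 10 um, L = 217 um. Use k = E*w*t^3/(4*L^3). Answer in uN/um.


Step 1: Convert E to consistent units (1 GPa = 1000 uN/um^2).
E = 170 GPa = 170000 uN/um^2
Step 2: Compute t^3 = 10^3 = 1000
Step 3: Compute L^3 = 217^3 = 10218313
Step 4: k = 170000 * 6 * 1000 / (4 * 10218313)
k = 24.9552 uN/um


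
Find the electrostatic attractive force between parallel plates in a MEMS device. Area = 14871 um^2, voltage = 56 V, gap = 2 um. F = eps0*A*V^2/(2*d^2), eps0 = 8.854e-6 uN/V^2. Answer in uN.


Step 1: Identify parameters.
eps0 = 8.854e-6 uN/V^2, A = 14871 um^2, V = 56 V, d = 2 um
Step 2: Compute V^2 = 56^2 = 3136
Step 3: Compute d^2 = 2^2 = 4
Step 4: F = 0.5 * 8.854e-6 * 14871 * 3136 / 4
F = 51.614 uN


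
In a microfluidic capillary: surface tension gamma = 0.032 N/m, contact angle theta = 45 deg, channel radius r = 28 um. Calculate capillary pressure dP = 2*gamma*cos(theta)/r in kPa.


Step 1: cos(45 deg) = 0.7071
Step 2: Convert r to m: r = 28e-6 m
Step 3: dP = 2 * 0.032 * 0.7071 / 28e-6 = 1616.2 Pa
Step 4: Convert Pa to kPa (divide by 1000).
dP = 1.62 kPa


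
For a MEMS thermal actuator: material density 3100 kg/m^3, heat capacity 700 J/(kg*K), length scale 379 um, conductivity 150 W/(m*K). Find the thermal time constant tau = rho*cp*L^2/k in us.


Step 1: Convert L to m: L = 379e-6 m
Step 2: L^2 = (379e-6)^2 = 1.43641e-07 m^2
Step 3: tau = 3100 * 700 * 1.43641e-07 / 150 = 2.07800647e-03 s
Step 4: Convert to microseconds (multiply by 1e6).
tau = 2078.006 us


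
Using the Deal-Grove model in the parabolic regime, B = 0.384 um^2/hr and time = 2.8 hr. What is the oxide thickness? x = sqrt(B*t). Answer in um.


Step 1: Compute B*t = 0.384 * 2.8 = 1.0752
Step 2: x = sqrt(1.0752)
x = 1.037 um


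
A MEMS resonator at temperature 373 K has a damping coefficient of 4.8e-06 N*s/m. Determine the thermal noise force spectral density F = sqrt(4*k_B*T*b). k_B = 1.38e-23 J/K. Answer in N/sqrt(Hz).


Step 1: Compute 4 * k_B * T * b
= 4 * 1.38e-23 * 373 * 4.8e-06
= 9.8830e-26 N^2/Hz
Step 2: F_noise = sqrt(9.8830e-26)
F_noise = 3.14e-13 N/sqrt(Hz)


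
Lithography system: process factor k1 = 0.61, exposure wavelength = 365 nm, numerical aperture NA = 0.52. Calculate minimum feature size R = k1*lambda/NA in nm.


Step 1: Identify values: k1 = 0.61, lambda = 365 nm, NA = 0.52
Step 2: R = k1 * lambda / NA
R = 0.61 * 365 / 0.52
R = 428.2 nm


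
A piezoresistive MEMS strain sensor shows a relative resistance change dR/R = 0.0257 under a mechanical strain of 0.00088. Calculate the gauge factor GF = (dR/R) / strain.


Step 1: Identify values.
dR/R = 0.0257, strain = 0.00088
Step 2: GF = (dR/R) / strain = 0.0257 / 0.00088
GF = 29.2


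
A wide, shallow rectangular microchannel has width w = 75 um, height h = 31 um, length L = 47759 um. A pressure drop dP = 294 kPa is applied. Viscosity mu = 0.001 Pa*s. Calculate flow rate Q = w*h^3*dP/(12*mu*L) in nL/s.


Step 1: Convert all dimensions to SI (meters).
w = 75e-6 m, h = 31e-6 m, L = 47759e-6 m, dP = 294e3 Pa
Step 2: Q = w * h^3 * dP / (12 * mu * L)
Q = 75e-6 * (31e-6)^3 * 294e3 / (12 * 0.001 * 47759e-6) = 1.14619156e-09 m^3/s
Step 3: Convert Q from m^3/s to nL/s (1 m^3 = 1e12 nL, so multiply by 1e12).
Q = 1146.192 nL/s


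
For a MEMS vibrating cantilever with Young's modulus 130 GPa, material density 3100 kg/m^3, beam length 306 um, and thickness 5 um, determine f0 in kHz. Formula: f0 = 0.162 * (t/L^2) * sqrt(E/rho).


Step 1: Convert units to SI.
t_SI = 5e-6 m, L_SI = 306e-6 m
Step 2: Calculate sqrt(E/rho).
sqrt(130e9 / 3100) = 6475.76 m/s
Step 3: Compute f0.
f0 = 0.162 * 5e-6 / (306e-6)^2 * 6475.76 = 56018.7 Hz = 56.02 kHz


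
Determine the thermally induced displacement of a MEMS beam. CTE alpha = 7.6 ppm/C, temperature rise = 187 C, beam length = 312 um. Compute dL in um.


Step 1: Convert CTE: alpha = 7.6 ppm/C = 7.6e-6 /C
Step 2: dL = 7.6e-6 * 187 * 312
dL = 0.4434 um


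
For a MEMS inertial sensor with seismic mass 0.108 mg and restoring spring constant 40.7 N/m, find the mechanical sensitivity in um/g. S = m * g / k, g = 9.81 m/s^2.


Step 1: Convert mass: m = 0.108 mg = 1.08e-07 kg
Step 2: S = m * g / k = 1.08e-07 * 9.81 / 40.7
Step 3: S = 2.60e-08 m/g
Step 4: Convert to um/g: S = 0.026 um/g


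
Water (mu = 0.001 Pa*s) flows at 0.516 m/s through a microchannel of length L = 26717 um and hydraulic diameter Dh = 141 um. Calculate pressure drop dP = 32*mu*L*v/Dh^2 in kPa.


Step 1: Convert to SI: L = 26717e-6 m, Dh = 141e-6 m
Step 2: dP = 32 * 0.001 * 26717e-6 * 0.516 / (141e-6)^2
Step 3: dP = 22189.58 Pa
Step 4: Convert to kPa: dP = 22.19 kPa


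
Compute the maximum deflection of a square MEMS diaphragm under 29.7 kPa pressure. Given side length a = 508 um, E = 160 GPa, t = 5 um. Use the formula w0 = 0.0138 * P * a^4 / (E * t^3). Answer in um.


Step 1: Convert pressure to compatible units (E is in GPa, so P in GPa).
P = 29.7 kPa = 29.7e-6 GPa
Step 2: Compute numerator: 0.0138 * P * a^4.
a^4 = 508^4 = 66597028096
numerator = 0.0138 * 29.7e-6 * 66597028096 = 2.729546e+04
Step 3: Compute denominator: E * t^3 = 160 * 5^3 = 20000
Step 4: w0 = numerator / denominator = 2.729546e+04 / 20000 = 1.3648 um


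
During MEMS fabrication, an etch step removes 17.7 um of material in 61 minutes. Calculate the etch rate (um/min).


Step 1: Etch rate = depth / time
Step 2: rate = 17.7 / 61
rate = 0.29 um/min


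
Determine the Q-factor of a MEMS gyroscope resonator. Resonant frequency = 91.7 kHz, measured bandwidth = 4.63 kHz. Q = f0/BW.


Step 1: Q = f0 / bandwidth
Step 2: Q = 91.7 / 4.63
Q = 19.8


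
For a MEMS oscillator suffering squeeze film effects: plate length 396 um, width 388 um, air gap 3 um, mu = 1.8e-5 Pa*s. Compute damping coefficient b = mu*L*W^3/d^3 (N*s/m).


Step 1: Convert to SI.
L = 396e-6 m, W = 388e-6 m, d = 3e-6 m
Step 2: W^3 = (388e-6)^3 = 5.84e-11 m^3
Step 3: d^3 = (3e-6)^3 = 2.70e-17 m^3
Step 4: b = 1.8e-5 * 396e-6 * 5.84e-11 / 2.70e-17
b = 1.54e-02 N*s/m


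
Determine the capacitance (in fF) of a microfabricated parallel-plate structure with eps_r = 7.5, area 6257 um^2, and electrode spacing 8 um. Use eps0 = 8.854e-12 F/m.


Step 1: Convert area to m^2: A = 6257e-12 m^2
Step 2: Convert gap to m: d = 8e-6 m
Step 3: C = eps0 * eps_r * A / d
C = 8.854e-12 * 7.5 * 6257e-12 / 8e-6
Step 4: Convert to fF (multiply by 1e15).
C = 51.94 fF


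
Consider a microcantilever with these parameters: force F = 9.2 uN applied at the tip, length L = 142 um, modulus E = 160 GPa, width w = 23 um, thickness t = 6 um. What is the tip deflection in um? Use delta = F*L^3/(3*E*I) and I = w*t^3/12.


Step 1: Calculate the second moment of area.
I = w * t^3 / 12 = 23 * 6^3 / 12 = 414.0 um^4
Step 2: Convert E to consistent units (1 GPa = 1000 uN/um^2).
E = 160 GPa = 160000 uN/um^2
Step 3: Calculate tip deflection.
delta = F * L^3 / (3 * E * I)
delta = 9.2 * 142^3 / (3 * 160000 * 414.0)
delta = 0.1326 um


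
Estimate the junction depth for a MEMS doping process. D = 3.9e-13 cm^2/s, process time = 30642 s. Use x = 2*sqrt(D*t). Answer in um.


Step 1: Compute D*t = 3.9e-13 * 30642 = 1.195038e-08 cm^2
Step 2: sqrt(D*t) = 1.09318e-04 cm
Step 3: x = 2 * 1.09318e-04 cm = 2.18636e-04 cm
Step 4: Convert to um (1 cm = 1e4 um): x = 2.186 um


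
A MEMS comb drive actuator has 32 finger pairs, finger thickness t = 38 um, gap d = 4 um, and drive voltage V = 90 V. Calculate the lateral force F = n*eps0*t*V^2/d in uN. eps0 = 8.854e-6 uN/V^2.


Step 1: Parameters: n=32, eps0=8.854e-6 uN/V^2, t=38 um, V=90 V, d=4 um
Step 2: V^2 = 8100
Step 3: F = 32 * 8.854e-6 * 38 * 8100 / 4
F = 21.802 uN


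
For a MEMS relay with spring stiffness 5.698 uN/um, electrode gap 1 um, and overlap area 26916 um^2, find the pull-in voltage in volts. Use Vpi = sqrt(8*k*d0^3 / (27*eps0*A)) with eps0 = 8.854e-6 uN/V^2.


Step 1: Compute numerator: 8 * k * d0^3 = 8 * 5.698 * 1^3 = 45.584
Step 2: Compute denominator: 27 * eps0 * A = 27 * 8.854e-6 * 26916 = 6.434485
Step 3: Vpi = sqrt(45.584 / 6.434485)
Vpi = 2.66 V


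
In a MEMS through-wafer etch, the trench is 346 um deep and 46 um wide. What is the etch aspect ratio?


Step 1: AR = depth / width
Step 2: AR = 346 / 46
AR = 7.5


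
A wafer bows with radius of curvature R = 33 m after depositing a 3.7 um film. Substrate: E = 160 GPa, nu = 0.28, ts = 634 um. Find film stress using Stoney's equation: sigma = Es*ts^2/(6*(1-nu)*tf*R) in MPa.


Step 1: Compute numerator: Es * ts^2 = 160 * 634^2 = 64312960 (GPa*um^2)
Step 2: Compute denominator (R in um): 6*(1-nu)*tf*R = 6*0.72*3.7*33e6 = 527472000.0 (um^2)
Step 3: sigma (GPa) = 64312960 / 527472000.0 = 1.21927e-01 GPa
Step 4: Convert to MPa (x1000): sigma = 121.9 MPa


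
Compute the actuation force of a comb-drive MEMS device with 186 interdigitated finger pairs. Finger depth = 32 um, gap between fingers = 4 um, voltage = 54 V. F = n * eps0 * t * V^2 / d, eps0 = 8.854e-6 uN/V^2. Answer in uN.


Step 1: Parameters: n=186, eps0=8.854e-6 uN/V^2, t=32 um, V=54 V, d=4 um
Step 2: V^2 = 2916
Step 3: F = 186 * 8.854e-6 * 32 * 2916 / 4
F = 38.418 uN


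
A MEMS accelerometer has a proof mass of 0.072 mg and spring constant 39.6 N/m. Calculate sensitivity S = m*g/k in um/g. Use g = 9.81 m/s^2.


Step 1: Convert mass: m = 0.072 mg = 7.20e-08 kg
Step 2: S = m * g / k = 7.20e-08 * 9.81 / 39.6
Step 3: S = 1.78e-08 m/g
Step 4: Convert to um/g: S = 0.018 um/g


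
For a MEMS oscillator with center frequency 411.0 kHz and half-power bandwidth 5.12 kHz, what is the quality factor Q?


Step 1: Q = f0 / bandwidth
Step 2: Q = 411.0 / 5.12
Q = 80.3


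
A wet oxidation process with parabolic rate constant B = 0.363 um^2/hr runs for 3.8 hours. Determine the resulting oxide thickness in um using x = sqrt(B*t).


Step 1: Compute B*t = 0.363 * 3.8 = 1.3794
Step 2: x = sqrt(1.3794)
x = 1.174 um


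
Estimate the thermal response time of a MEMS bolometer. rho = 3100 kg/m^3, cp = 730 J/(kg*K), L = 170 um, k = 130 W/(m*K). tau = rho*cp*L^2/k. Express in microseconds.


Step 1: Convert L to m: L = 170e-6 m
Step 2: L^2 = (170e-6)^2 = 2.89e-08 m^2
Step 3: tau = 3100 * 730 * 2.89e-08 / 130 = 5.0308231e-04 s
Step 4: Convert to microseconds (multiply by 1e6).
tau = 503.082 us


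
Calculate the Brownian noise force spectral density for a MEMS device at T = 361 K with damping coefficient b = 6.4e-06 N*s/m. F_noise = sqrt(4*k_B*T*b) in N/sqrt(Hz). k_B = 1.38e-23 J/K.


Step 1: Compute 4 * k_B * T * b
= 4 * 1.38e-23 * 361 * 6.4e-06
= 1.2753e-25 N^2/Hz
Step 2: F_noise = sqrt(1.2753e-25)
F_noise = 3.57e-13 N/sqrt(Hz)


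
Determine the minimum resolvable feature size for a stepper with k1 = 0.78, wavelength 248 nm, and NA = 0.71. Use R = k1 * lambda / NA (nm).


Step 1: Identify values: k1 = 0.78, lambda = 248 nm, NA = 0.71
Step 2: R = k1 * lambda / NA
R = 0.78 * 248 / 0.71
R = 272.5 nm


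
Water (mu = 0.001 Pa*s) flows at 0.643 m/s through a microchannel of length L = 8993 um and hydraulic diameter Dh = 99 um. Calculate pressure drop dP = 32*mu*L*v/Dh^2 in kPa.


Step 1: Convert to SI: L = 8993e-6 m, Dh = 99e-6 m
Step 2: dP = 32 * 0.001 * 8993e-6 * 0.643 / (99e-6)^2
Step 3: dP = 18879.70 Pa
Step 4: Convert to kPa: dP = 18.88 kPa


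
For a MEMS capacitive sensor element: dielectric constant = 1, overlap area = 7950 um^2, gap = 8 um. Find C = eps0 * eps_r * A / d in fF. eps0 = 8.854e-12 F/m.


Step 1: Convert area to m^2: A = 7950e-12 m^2
Step 2: Convert gap to m: d = 8e-6 m
Step 3: C = eps0 * eps_r * A / d
C = 8.854e-12 * 1 * 7950e-12 / 8e-6
Step 4: Convert to fF (multiply by 1e15).
C = 8.8 fF


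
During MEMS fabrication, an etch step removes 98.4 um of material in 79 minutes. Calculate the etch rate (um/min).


Step 1: Etch rate = depth / time
Step 2: rate = 98.4 / 79
rate = 1.246 um/min


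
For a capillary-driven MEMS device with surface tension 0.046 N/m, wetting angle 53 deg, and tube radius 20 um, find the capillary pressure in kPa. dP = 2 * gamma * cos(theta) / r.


Step 1: cos(53 deg) = 0.6018
Step 2: Convert r to m: r = 20e-6 m
Step 3: dP = 2 * 0.046 * 0.6018 / 20e-6 = 2768.3 Pa
Step 4: Convert Pa to kPa (divide by 1000).
dP = 2.77 kPa


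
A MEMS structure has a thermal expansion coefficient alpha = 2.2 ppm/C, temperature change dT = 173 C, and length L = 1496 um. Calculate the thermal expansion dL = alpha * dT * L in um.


Step 1: Convert CTE: alpha = 2.2 ppm/C = 2.2e-6 /C
Step 2: dL = 2.2e-6 * 173 * 1496
dL = 0.5694 um


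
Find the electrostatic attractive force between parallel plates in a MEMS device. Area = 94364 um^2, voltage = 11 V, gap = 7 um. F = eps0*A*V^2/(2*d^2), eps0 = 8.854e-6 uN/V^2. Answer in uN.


Step 1: Identify parameters.
eps0 = 8.854e-6 uN/V^2, A = 94364 um^2, V = 11 V, d = 7 um
Step 2: Compute V^2 = 11^2 = 121
Step 3: Compute d^2 = 7^2 = 49
Step 4: F = 0.5 * 8.854e-6 * 94364 * 121 / 49
F = 1.032 uN


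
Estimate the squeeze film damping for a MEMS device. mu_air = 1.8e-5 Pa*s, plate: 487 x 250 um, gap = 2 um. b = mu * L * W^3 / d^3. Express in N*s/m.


Step 1: Convert to SI.
L = 487e-6 m, W = 250e-6 m, d = 2e-6 m
Step 2: W^3 = (250e-6)^3 = 1.56e-11 m^3
Step 3: d^3 = (2e-6)^3 = 8.00e-18 m^3
Step 4: b = 1.8e-5 * 487e-6 * 1.56e-11 / 8.00e-18
b = 1.71e-02 N*s/m


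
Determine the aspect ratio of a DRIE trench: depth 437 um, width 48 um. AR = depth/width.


Step 1: AR = depth / width
Step 2: AR = 437 / 48
AR = 9.1


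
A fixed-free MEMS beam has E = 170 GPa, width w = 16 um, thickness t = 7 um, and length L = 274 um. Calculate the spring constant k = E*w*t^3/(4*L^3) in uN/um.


Step 1: Convert E to consistent units (1 GPa = 1000 uN/um^2).
E = 170 GPa = 170000 uN/um^2
Step 2: Compute t^3 = 7^3 = 343
Step 3: Compute L^3 = 274^3 = 20570824
Step 4: k = 170000 * 16 * 343 / (4 * 20570824)
k = 11.3384 uN/um


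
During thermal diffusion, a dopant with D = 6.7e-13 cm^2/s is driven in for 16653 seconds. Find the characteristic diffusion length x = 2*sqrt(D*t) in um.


Step 1: Compute D*t = 6.7e-13 * 16653 = 1.115751e-08 cm^2
Step 2: sqrt(D*t) = 1.05629e-04 cm
Step 3: x = 2 * 1.05629e-04 cm = 2.11258e-04 cm
Step 4: Convert to um (1 cm = 1e4 um): x = 2.113 um


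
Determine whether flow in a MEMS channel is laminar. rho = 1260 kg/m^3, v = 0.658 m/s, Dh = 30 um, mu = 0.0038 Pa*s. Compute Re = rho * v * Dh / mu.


Step 1: Convert Dh to meters: Dh = 30e-6 m
Step 2: Re = rho * v * Dh / mu
Re = 1260 * 0.658 * 30e-6 / 0.0038
Re = 6.545
Since Re = 6.545 is below ~2300, the flow is laminar.


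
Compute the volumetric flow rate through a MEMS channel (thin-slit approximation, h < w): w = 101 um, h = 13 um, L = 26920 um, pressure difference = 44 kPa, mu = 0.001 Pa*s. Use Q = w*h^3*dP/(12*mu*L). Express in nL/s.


Step 1: Convert all dimensions to SI (meters).
w = 101e-6 m, h = 13e-6 m, L = 26920e-6 m, dP = 44e3 Pa
Step 2: Q = w * h^3 * dP / (12 * mu * L)
Q = 101e-6 * (13e-6)^3 * 44e3 / (12 * 0.001 * 26920e-6) = 3.022371e-11 m^3/s
Step 3: Convert Q from m^3/s to nL/s (1 m^3 = 1e12 nL, so multiply by 1e12).
Q = 30.224 nL/s


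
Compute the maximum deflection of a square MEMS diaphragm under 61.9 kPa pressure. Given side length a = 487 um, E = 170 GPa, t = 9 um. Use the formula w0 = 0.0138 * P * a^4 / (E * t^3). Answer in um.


Step 1: Convert pressure to compatible units (E is in GPa, so P in GPa).
P = 61.9 kPa = 61.9e-6 GPa
Step 2: Compute numerator: 0.0138 * P * a^4.
a^4 = 487^4 = 56249134561
numerator = 0.0138 * 61.9e-6 * 56249134561 = 4.80491e+04
Step 3: Compute denominator: E * t^3 = 170 * 9^3 = 123930
Step 4: w0 = numerator / denominator = 4.80491e+04 / 123930 = 0.3877 um


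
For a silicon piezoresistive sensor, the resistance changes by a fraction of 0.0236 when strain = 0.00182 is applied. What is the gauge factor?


Step 1: Identify values.
dR/R = 0.0236, strain = 0.00182
Step 2: GF = (dR/R) / strain = 0.0236 / 0.00182
GF = 13.0


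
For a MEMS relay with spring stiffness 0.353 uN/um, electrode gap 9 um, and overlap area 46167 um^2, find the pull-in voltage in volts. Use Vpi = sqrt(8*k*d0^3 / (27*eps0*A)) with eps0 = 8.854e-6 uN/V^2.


Step 1: Compute numerator: 8 * k * d0^3 = 8 * 0.353 * 9^3 = 2058.696
Step 2: Compute denominator: 27 * eps0 * A = 27 * 8.854e-6 * 46167 = 11.036591
Step 3: Vpi = sqrt(2058.696 / 11.036591)
Vpi = 13.66 V


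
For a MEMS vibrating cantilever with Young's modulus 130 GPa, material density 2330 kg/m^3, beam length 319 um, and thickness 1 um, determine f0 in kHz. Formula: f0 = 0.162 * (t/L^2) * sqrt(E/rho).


Step 1: Convert units to SI.
t_SI = 1e-6 m, L_SI = 319e-6 m
Step 2: Calculate sqrt(E/rho).
sqrt(130e9 / 2330) = 7469.54 m/s
Step 3: Compute f0.
f0 = 0.162 * 1e-6 / (319e-6)^2 * 7469.54 = 11891.2 Hz = 11.89 kHz


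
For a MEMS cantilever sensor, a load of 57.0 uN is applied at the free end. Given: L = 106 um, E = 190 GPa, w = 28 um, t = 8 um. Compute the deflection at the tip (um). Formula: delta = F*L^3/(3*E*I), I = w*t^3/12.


Step 1: Calculate the second moment of area.
I = w * t^3 / 12 = 28 * 8^3 / 12 = 1194.6667 um^4
Step 2: Convert E to consistent units (1 GPa = 1000 uN/um^2).
E = 190 GPa = 190000 uN/um^2
Step 3: Calculate tip deflection.
delta = F * L^3 / (3 * E * I)
delta = 57.0 * 106^3 / (3 * 190000 * 1194.6667)
delta = 0.0997 um


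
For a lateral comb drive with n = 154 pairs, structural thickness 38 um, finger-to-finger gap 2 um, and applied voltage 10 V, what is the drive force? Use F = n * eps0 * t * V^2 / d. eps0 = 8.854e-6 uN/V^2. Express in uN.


Step 1: Parameters: n=154, eps0=8.854e-6 uN/V^2, t=38 um, V=10 V, d=2 um
Step 2: V^2 = 100
Step 3: F = 154 * 8.854e-6 * 38 * 100 / 2
F = 2.591 uN


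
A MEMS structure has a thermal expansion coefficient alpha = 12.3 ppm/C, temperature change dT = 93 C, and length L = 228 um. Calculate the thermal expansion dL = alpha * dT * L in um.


Step 1: Convert CTE: alpha = 12.3 ppm/C = 12.3e-6 /C
Step 2: dL = 12.3e-6 * 93 * 228
dL = 0.2608 um


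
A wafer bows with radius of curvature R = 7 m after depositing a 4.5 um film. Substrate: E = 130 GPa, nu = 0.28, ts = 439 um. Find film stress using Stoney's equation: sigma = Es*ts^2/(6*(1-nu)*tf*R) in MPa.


Step 1: Compute numerator: Es * ts^2 = 130 * 439^2 = 25053730 (GPa*um^2)
Step 2: Compute denominator (R in um): 6*(1-nu)*tf*R = 6*0.72*4.5*7e6 = 136080000.0 (um^2)
Step 3: sigma (GPa) = 25053730 / 136080000.0 = 1.8411e-01 GPa
Step 4: Convert to MPa (x1000): sigma = 184.1 MPa


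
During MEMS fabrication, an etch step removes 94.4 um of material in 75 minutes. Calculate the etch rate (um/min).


Step 1: Etch rate = depth / time
Step 2: rate = 94.4 / 75
rate = 1.259 um/min


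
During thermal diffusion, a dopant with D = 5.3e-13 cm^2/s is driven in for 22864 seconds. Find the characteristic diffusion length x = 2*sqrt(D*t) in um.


Step 1: Compute D*t = 5.3e-13 * 22864 = 1.211792e-08 cm^2
Step 2: sqrt(D*t) = 1.10081e-04 cm
Step 3: x = 2 * 1.10081e-04 cm = 2.20162e-04 cm
Step 4: Convert to um (1 cm = 1e4 um): x = 2.202 um


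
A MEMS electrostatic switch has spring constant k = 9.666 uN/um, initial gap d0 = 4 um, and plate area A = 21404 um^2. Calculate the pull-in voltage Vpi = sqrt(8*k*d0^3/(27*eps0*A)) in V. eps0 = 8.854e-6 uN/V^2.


Step 1: Compute numerator: 8 * k * d0^3 = 8 * 9.666 * 4^3 = 4948.992
Step 2: Compute denominator: 27 * eps0 * A = 27 * 8.854e-6 * 21404 = 5.116797
Step 3: Vpi = sqrt(4948.992 / 5.116797)
Vpi = 31.1 V


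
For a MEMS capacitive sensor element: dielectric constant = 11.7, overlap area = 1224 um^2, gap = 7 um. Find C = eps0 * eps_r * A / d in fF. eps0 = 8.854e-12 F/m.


Step 1: Convert area to m^2: A = 1224e-12 m^2
Step 2: Convert gap to m: d = 7e-6 m
Step 3: C = eps0 * eps_r * A / d
C = 8.854e-12 * 11.7 * 1224e-12 / 7e-6
Step 4: Convert to fF (multiply by 1e15).
C = 18.11 fF


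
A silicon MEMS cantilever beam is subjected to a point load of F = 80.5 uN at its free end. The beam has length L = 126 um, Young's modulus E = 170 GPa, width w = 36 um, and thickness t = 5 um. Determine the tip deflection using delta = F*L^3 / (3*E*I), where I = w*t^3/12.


Step 1: Calculate the second moment of area.
I = w * t^3 / 12 = 36 * 5^3 / 12 = 375.0 um^4
Step 2: Convert E to consistent units (1 GPa = 1000 uN/um^2).
E = 170 GPa = 170000 uN/um^2
Step 3: Calculate tip deflection.
delta = F * L^3 / (3 * E * I)
delta = 80.5 * 126^3 / (3 * 170000 * 375.0)
delta = 0.842 um


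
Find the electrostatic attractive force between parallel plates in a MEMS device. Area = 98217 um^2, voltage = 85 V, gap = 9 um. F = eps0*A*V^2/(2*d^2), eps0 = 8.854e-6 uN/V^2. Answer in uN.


Step 1: Identify parameters.
eps0 = 8.854e-6 uN/V^2, A = 98217 um^2, V = 85 V, d = 9 um
Step 2: Compute V^2 = 85^2 = 7225
Step 3: Compute d^2 = 9^2 = 81
Step 4: F = 0.5 * 8.854e-6 * 98217 * 7225 / 81
F = 38.784 uN


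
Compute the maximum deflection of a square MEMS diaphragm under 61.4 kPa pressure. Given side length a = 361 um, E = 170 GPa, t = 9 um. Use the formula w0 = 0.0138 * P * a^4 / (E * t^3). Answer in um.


Step 1: Convert pressure to compatible units (E is in GPa, so P in GPa).
P = 61.4 kPa = 61.4e-6 GPa
Step 2: Compute numerator: 0.0138 * P * a^4.
a^4 = 361^4 = 16983563041
numerator = 0.0138 * 61.4e-6 * 16983563041 = 1.43905e+04
Step 3: Compute denominator: E * t^3 = 170 * 9^3 = 123930
Step 4: w0 = numerator / denominator = 1.43905e+04 / 123930 = 0.1161 um


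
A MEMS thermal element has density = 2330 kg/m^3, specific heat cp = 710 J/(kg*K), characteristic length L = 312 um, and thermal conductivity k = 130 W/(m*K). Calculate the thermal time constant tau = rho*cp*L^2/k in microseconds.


Step 1: Convert L to m: L = 312e-6 m
Step 2: L^2 = (312e-6)^2 = 9.7344e-08 m^2
Step 3: tau = 2330 * 710 * 9.7344e-08 / 130 = 1.2387398e-03 s
Step 4: Convert to microseconds (multiply by 1e6).
tau = 1238.74 us


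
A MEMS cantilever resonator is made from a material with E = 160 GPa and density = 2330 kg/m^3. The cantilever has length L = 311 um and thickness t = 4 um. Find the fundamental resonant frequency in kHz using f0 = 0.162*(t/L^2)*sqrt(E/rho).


Step 1: Convert units to SI.
t_SI = 4e-6 m, L_SI = 311e-6 m
Step 2: Calculate sqrt(E/rho).
sqrt(160e9 / 2330) = 8286.71 m/s
Step 3: Compute f0.
f0 = 0.162 * 4e-6 / (311e-6)^2 * 8286.71 = 55518.3 Hz = 55.52 kHz


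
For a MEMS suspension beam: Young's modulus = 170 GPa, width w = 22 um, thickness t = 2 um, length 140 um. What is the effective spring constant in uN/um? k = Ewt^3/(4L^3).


Step 1: Convert E to consistent units (1 GPa = 1000 uN/um^2).
E = 170 GPa = 170000 uN/um^2
Step 2: Compute t^3 = 2^3 = 8
Step 3: Compute L^3 = 140^3 = 2744000
Step 4: k = 170000 * 22 * 8 / (4 * 2744000)
k = 2.7259 uN/um


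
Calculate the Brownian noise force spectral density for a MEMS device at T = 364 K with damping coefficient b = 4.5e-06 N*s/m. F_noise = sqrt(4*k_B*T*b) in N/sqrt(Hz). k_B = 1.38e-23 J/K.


Step 1: Compute 4 * k_B * T * b
= 4 * 1.38e-23 * 364 * 4.5e-06
= 9.0418e-26 N^2/Hz
Step 2: F_noise = sqrt(9.0418e-26)
F_noise = 3.01e-13 N/sqrt(Hz)


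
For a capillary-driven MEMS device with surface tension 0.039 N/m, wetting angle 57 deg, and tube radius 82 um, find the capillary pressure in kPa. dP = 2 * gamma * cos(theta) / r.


Step 1: cos(57 deg) = 0.5446
Step 2: Convert r to m: r = 82e-6 m
Step 3: dP = 2 * 0.039 * 0.5446 / 82e-6 = 518.0 Pa
Step 4: Convert Pa to kPa (divide by 1000).
dP = 0.52 kPa


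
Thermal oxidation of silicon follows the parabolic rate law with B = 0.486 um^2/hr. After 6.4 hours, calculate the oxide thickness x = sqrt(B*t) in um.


Step 1: Compute B*t = 0.486 * 6.4 = 3.1104
Step 2: x = sqrt(3.1104)
x = 1.764 um


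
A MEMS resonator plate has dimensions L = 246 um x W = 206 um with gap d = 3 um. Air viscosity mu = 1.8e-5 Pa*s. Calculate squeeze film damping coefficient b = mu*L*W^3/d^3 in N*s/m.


Step 1: Convert to SI.
L = 246e-6 m, W = 206e-6 m, d = 3e-6 m
Step 2: W^3 = (206e-6)^3 = 8.74e-12 m^3
Step 3: d^3 = (3e-6)^3 = 2.70e-17 m^3
Step 4: b = 1.8e-5 * 246e-6 * 8.74e-12 / 2.70e-17
b = 1.43e-03 N*s/m


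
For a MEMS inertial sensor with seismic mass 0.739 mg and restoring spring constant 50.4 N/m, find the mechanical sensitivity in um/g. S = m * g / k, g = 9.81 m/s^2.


Step 1: Convert mass: m = 0.739 mg = 7.39e-07 kg
Step 2: S = m * g / k = 7.39e-07 * 9.81 / 50.4
Step 3: S = 1.44e-07 m/g
Step 4: Convert to um/g: S = 0.144 um/g
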